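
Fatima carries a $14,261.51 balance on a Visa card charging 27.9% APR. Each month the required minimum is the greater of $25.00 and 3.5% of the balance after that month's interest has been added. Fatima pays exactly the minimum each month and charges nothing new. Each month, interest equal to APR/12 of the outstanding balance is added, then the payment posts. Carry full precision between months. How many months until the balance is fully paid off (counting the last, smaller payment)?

Monthly rate r = 27.9%/12 = 2.325% = 0.02325.
While 3.5% of the post-interest balance exceeds $25.00, each month B ← (B·(1+r))·(1 − 0.035), i.e. B shrinks by the factor (1+r)·0.965 = 0.98744.
This holds for months 1–239. Entering month 240 the balance is $694.76; 3.5% of the post-interest balance is now below $25.00, so the flat $25.00 minimum applies from here.
From month 240 a fixed $25.00 at rate r clears $694.76 in 46 more payments. Total: 239 + 46 = 285 months.

285 months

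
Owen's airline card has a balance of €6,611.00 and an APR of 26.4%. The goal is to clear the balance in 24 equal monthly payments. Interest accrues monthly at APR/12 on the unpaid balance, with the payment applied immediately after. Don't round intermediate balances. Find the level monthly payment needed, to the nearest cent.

€357.50

Monthly rate r = 26.4%/12 = 2.2% = 0.022.
Level-payment amortization: P = B₀·r / (1 − (1+r)^(−n)) = 6611.00·0.022 / (1 − 1.022^(−24)).
Denominator 1 − (1+r)^(−24) = 0.406830925.
P = 145.442 / 0.406830925 ≈ 357.50.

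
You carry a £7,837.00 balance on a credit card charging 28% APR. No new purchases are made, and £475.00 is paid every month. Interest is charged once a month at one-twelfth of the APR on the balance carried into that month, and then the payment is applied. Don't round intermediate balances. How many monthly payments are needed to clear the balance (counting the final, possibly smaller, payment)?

22 months

Monthly rate r = 28%/12 = 2.33333% = 0.0233333.
Recurrence: B ← B·(1+r) − £475.00.
Month 1: interest £182.86; balance after payment £7,544.86.
Month 2: interest £176.05; balance after payment £7,245.91.
Closed form: n = −ln(1 − rB₀/P)/ln(1+r) = −ln(0.61502)/ln(1.02333) ≈ 21.075, so the balance reaches zero during payment 22.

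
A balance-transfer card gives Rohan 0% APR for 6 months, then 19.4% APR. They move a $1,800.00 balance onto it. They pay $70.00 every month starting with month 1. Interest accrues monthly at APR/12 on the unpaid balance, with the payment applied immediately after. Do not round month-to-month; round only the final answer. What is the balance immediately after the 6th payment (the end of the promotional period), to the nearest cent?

$1,380.00

Promo months 1–6 at r₀ = 0%/12 = 0; months 7+ at r₁ = 19.4%/12 = 0.0161667.
After month 6 (no interest yet): B = $1,800.00 − 6·$70.00 = $1,380.00.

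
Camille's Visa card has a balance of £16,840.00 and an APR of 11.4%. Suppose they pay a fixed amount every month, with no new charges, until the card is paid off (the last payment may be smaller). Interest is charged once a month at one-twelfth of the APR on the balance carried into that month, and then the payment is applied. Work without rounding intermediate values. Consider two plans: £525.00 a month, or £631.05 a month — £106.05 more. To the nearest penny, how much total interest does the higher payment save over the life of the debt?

Monthly rate r = 11.4%/12 = 0.95% = 0.0095.
At £525.00/mo: n = ⌈−ln(1 − rB₀/P)/ln(1+r)⌉ = 39 payments (last £231.05); total interest = total paid − £16,840.00 = £3,341.05.
At £631.05/mo: 31 payments (last £582.44); total interest £2,673.94.
Interest saved = £3,341.05 − £2,673.94 = £667.11.

£667.11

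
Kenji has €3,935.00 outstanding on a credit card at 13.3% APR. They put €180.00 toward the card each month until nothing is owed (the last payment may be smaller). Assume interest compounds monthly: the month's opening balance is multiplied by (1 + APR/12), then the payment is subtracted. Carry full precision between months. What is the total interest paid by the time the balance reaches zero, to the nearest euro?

€596

Monthly rate r = 13.3%/12 = 1.10833% = 0.0110833.
Payoff takes n = ⌈−ln(1 − rB₀/P)/ln(1+r)⌉ = ⌈25.172⌉ = 26 payments; the last is €31.18.
Total paid = 25·€180.00 + €31.18 = €4,531.18.
Total interest = total paid − principal = €4,531.18 − €3,935.00 = €596.18.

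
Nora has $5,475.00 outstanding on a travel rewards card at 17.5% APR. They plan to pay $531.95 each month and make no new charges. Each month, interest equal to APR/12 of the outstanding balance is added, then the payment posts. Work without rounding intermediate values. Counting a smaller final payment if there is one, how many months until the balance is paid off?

12 payments

Monthly rate r = 17.5%/12 = 1.45833% = 0.0145833.
Recurrence: B ← B·(1+r) − $531.95.
Month 1: interest $79.84; balance after payment $5,022.89.
Month 2: interest $73.25; balance after payment $4,564.19.
Closed form: n = −ln(1 − rB₀/P)/ln(1+r) = −ln(0.8499)/ln(1.01458) ≈ 11.233, so the balance reaches zero during payment 12.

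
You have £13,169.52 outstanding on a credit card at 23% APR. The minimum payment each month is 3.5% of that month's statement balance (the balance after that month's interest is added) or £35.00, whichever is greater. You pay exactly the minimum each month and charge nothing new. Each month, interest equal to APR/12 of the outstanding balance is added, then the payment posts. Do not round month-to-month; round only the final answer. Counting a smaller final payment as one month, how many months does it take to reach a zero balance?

Monthly rate r = 23%/12 = 1.91667% = 0.0191667.
While 3.5% of the post-interest balance exceeds £35.00, each month B ← (B·(1+r))·(1 − 0.035), i.e. B shrinks by the factor (1+r)·0.965 = 0.9835.
This holds for months 1–157. Entering month 158 the balance is £965.73; 3.5% of the post-interest balance is now below £35.00, so the flat £35.00 minimum applies from here.
From month 158 a fixed £35.00 at rate r clears £965.73 in 40 more payments. Total: 157 + 40 = 197 months.

197 months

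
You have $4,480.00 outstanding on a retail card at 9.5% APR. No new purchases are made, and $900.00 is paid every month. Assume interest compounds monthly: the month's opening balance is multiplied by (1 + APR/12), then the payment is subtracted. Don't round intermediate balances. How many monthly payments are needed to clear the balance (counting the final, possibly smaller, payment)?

Monthly rate r = 9.5%/12 = 0.791667% = 0.00791667.
Recurrence: B ← B·(1+r) − $900.00.
Month 1: interest $35.47; balance after payment $3,615.47.
Month 2: interest $28.62; balance after payment $2,744.09.
Month 3: interest $21.72; balance after payment $1,865.81.
Month 4: interest $14.77; balance after payment $980.58.
Month 5: interest $7.76; balance after payment $88.35.
Month 6: interest $0.70; balance after payment $0.00.

6 months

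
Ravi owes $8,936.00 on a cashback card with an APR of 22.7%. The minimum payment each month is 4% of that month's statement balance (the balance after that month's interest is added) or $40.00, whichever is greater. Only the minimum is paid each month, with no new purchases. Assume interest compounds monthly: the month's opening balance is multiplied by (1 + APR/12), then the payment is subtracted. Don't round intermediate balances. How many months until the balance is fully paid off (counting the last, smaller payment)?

Monthly rate r = 22.7%/12 = 1.89167% = 0.0189167.
While 4% of the post-interest balance exceeds $40.00, each month B ← (B·(1+r))·(1 − 0.04), i.e. B shrinks by the factor (1+r)·0.96 = 0.97816.
This holds for months 1–101. Entering month 102 the balance is $960.60; 4% of the post-interest balance is now below $40.00, so the flat $40.00 minimum applies from here.
From month 102 a fixed $40.00 at rate r clears $960.60 in 33 more payments. Total: 101 + 33 = 134 months.

134 months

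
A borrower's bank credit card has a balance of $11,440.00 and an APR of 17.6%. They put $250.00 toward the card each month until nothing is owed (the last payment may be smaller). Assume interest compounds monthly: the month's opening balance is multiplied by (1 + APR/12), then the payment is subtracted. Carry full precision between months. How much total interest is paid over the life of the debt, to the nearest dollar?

$7,656

Monthly rate r = 17.6%/12 = 1.46667% = 0.0146667.
Payoff takes n = ⌈−ln(1 − rB₀/P)/ln(1+r)⌉ = ⌈76.383⌉ = 77 payments; the last is $96.10.
Total paid = 76·$250.00 + $96.10 = $19,096.10.
Total interest = total paid − principal = $19,096.10 − $11,440.00 = $7,656.10.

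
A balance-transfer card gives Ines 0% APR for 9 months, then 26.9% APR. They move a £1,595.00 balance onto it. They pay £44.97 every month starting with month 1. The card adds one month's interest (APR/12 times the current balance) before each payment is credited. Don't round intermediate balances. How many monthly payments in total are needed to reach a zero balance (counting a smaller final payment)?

50 payments

Promo months 1–9 at r₀ = 0%/12 = 0; months 10+ at r₁ = 26.9%/12 = 0.0224167.
After month 9 (no interest yet): B = £1,595.00 − 9·£44.97 = £1,190.27.
Then at r₁ with £44.97/mo: n₂ = −ln(1 − r₁·B/P)/ln(1+r₁) ≈ 40.59 → 41 more payments.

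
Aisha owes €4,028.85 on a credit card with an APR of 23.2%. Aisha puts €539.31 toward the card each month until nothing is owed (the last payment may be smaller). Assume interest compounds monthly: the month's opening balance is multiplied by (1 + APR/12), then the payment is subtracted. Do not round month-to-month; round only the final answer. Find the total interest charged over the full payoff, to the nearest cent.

€364.96

Monthly rate r = 23.2%/12 = 1.93333% = 0.0193333.
Payoff takes n = ⌈−ln(1 − rB₀/P)/ln(1+r)⌉ = ⌈8.146⌉ = 9 payments; the last is €79.33.
Total paid = 8·€539.31 + €79.33 = €4,393.81.
Total interest = total paid − principal = €4,393.81 − €4,028.85 = €364.96.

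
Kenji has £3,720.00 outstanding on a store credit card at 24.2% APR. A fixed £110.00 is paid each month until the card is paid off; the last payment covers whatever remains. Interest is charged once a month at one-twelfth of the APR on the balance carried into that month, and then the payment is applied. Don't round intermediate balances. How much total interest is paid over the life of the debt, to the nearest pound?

£2,592

Monthly rate r = 24.2%/12 = 2.01667% = 0.0201667.
Payoff takes n = ⌈−ln(1 − rB₀/P)/ln(1+r)⌉ = ⌈57.383⌉ = 58 payments; the last is £42.36.
Total paid = 57·£110.00 + £42.36 = £6,312.36.
Total interest = total paid − principal = £6,312.36 − £3,720.00 = £2,592.36.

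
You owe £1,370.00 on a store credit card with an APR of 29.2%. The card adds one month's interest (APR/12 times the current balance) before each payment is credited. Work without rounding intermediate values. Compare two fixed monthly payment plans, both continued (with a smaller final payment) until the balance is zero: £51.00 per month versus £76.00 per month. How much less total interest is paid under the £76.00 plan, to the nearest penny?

£424.10

Monthly rate r = 29.2%/12 = 2.43333% = 0.0243333.
At £51.00/mo: n = ⌈−ln(1 − rB₀/P)/ln(1+r)⌉ = 45 payments (last £5.33); total interest = total paid − £1,370.00 = £879.33.
At £76.00/mo: 25 payments (last £1.23); total interest £455.23.
Interest saved = £879.33 − £455.23 = £424.10.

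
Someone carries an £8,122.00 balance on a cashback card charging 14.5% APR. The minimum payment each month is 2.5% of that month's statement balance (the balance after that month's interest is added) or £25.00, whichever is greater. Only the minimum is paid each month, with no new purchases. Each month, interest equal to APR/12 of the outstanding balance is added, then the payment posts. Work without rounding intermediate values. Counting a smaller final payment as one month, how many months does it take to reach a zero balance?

Monthly rate r = 14.5%/12 = 1.20833% = 0.0120833.
While 2.5% of the post-interest balance exceeds £25.00, each month B ← (B·(1+r))·(1 − 0.025), i.e. B shrinks by the factor (1+r)·0.975 = 0.98678.
This holds for months 1–159. Entering month 160 the balance is £979.00; 2.5% of the post-interest balance is now below £25.00, so the flat £25.00 minimum applies from here.
From month 160 a fixed £25.00 at rate r clears £979.00 in 54 more payments. Total: 159 + 54 = 213 months.

213 months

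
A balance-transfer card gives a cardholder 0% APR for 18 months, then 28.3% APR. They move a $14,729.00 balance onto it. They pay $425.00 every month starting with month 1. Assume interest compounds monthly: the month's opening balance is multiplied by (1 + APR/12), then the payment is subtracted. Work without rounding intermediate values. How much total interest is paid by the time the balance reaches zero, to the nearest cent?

Promo months 1–18 at r₀ = 0%/12 = 0; months 19+ at r₁ = 28.3%/12 = 0.0235833.
After month 18 (no interest yet): B = $14,729.00 − 18·$425.00 = $7,079.00.
Then at r₁ with $425.00/mo: n₂ = −ln(1 − r₁·B/P)/ln(1+r₁) ≈ 21.40 → 22 more payments.
Total paid = 39·$425.00 + $172.98 = $16,747.98; interest = $16,747.98 − $14,729.00 = $2,018.98.

$2,018.98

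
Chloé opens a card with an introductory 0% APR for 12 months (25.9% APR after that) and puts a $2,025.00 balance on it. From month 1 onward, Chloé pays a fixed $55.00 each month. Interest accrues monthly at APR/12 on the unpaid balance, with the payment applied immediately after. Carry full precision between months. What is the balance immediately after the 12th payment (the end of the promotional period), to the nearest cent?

$1,365.00

Promo months 1–12 at r₀ = 0%/12 = 0; months 13+ at r₁ = 25.9%/12 = 0.0215833.
After month 12 (no interest yet): B = $2,025.00 − 12·$55.00 = $1,365.00.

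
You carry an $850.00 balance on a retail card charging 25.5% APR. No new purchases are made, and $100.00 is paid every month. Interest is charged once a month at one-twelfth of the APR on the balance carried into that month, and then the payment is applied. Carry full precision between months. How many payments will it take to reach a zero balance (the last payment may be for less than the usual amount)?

10 payments

Monthly rate r = 25.5%/12 = 2.125% = 0.02125.
Recurrence: B ← B·(1+r) − $100.00.
Month 1: interest $18.06; balance after payment $768.06.
Month 2: interest $16.32; balance after payment $684.38.
Closed form: n = −ln(1 − rB₀/P)/ln(1+r) = −ln(0.81937)/ln(1.02125) ≈ 9.474, so the balance reaches zero during payment 10.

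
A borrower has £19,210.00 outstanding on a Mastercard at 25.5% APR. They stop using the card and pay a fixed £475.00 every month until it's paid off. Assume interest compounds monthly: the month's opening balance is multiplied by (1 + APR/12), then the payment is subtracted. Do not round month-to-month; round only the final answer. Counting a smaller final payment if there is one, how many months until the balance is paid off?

94 payments

Monthly rate r = 25.5%/12 = 2.125% = 0.02125.
Recurrence: B ← B·(1+r) − £475.00.
Month 1: interest £408.21; balance after payment £19,143.21.
Month 2: interest £406.79; balance after payment £19,075.01.
Closed form: n = −ln(1 − rB₀/P)/ln(1+r) = −ln(0.14061)/ln(1.02125) ≈ 93.297, so the balance reaches zero during payment 94.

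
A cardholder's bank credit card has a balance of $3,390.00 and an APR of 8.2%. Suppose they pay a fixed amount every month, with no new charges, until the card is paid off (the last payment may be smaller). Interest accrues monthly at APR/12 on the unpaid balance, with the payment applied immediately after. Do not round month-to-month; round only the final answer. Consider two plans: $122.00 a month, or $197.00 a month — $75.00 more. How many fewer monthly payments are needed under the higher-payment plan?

Monthly rate r = 8.2%/12 = 0.683333% = 0.00683333.
At $122.00/mo: n = ⌈−ln(1 − rB₀/P)/ln(1+r)⌉ = 31 payments (last $112.29); total interest = total paid − $3,390.00 = $382.29.
At $197.00/mo: 19 payments (last $72.92); total interest $228.92.
Payments saved = 31 − 19 = 12.

12 fewer payments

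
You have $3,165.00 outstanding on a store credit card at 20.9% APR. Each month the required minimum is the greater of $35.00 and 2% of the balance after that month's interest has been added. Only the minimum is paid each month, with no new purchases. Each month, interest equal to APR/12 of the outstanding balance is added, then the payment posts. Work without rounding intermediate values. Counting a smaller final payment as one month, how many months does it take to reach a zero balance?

320 months

Monthly rate r = 20.9%/12 = 1.74167% = 0.0174167.
While 2% of the post-interest balance exceeds $35.00, each month B ← (B·(1+r))·(1 − 0.02), i.e. B shrinks by the factor (1+r)·0.98 = 0.99707.
This holds for months 1–208. Entering month 209 the balance is $1,718.53; 2% of the post-interest balance is now below $35.00, so the flat $35.00 minimum applies from here.
From month 209 a fixed $35.00 at rate r clears $1,718.53 in 112 more payments. Total: 208 + 112 = 320 months.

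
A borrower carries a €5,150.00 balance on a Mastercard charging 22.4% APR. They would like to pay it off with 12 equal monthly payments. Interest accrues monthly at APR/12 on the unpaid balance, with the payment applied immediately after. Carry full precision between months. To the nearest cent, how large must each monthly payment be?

Monthly rate r = 22.4%/12 = 1.86667% = 0.0186667.
Level-payment amortization: P = B₀·r / (1 − (1+r)^(−n)) = 5150.00·0.0186667 / (1 − 1.01867^(−12)).
Denominator 1 − (1+r)^(−12) = 0.199032568.
P = 96.1333 / 0.199032568 ≈ 483.00.

€483.00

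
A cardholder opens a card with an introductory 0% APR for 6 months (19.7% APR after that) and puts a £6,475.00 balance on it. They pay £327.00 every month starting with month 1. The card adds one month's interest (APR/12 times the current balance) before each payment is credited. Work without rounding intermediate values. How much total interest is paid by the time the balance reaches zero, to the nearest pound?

Promo months 1–6 at r₀ = 0%/12 = 0; months 7+ at r₁ = 19.7%/12 = 0.0164167.
After month 6 (no interest yet): B = £6,475.00 − 6·£327.00 = £4,513.00.
Then at r₁ with £327.00/mo: n₂ = −ln(1 − r₁·B/P)/ln(1+r₁) ≈ 15.78 → 16 more payments.
Total paid = 21·£327.00 + £254.89 = £7,121.89; interest = £7,121.89 − £6,475.00 = £646.89.

£647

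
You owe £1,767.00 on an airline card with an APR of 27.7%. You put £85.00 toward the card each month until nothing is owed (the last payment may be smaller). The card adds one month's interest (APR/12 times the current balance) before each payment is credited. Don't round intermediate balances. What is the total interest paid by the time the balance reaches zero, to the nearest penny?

Monthly rate r = 27.7%/12 = 2.30833% = 0.0230833.
Payoff takes n = ⌈−ln(1 − rB₀/P)/ln(1+r)⌉ = ⌈28.643⌉ = 29 payments; the last is £54.88.
Total paid = 28·£85.00 + £54.88 = £2,434.88.
Total interest = total paid − principal = £2,434.88 − £1,767.00 = £667.88.

£667.88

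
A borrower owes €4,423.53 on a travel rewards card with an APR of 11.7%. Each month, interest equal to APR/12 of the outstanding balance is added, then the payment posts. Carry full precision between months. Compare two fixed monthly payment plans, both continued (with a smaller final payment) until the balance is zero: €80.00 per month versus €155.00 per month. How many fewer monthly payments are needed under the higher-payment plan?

Monthly rate r = 11.7%/12 = 0.975% = 0.00975.
At €80.00/mo: n = ⌈−ln(1 − rB₀/P)/ln(1+r)⌉ = 80 payments (last €66.78); total interest = total paid − €4,423.53 = €1,963.25.
At €155.00/mo: 34 payments (last €94.28); total interest €785.75.
Payments saved = 80 − 34 = 46.

46 fewer payments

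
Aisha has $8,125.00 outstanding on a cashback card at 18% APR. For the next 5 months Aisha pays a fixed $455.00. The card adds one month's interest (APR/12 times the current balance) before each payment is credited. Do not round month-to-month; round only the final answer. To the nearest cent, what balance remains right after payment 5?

$6,408.65

Monthly rate r = 18%/12 = 1.5% = 0.015.
Each month: B ← B·(1+r) − $455.00.
Month 1: interest $121.88; balance after payment $7,791.88.
Month 2: interest $116.88; balance after payment $7,453.75.
Month 3: interest $111.81; balance after payment $7,110.56.
Month 4: interest $106.66; balance after payment $6,762.22.
Month 5: interest $101.43; balance after payment $6,408.65.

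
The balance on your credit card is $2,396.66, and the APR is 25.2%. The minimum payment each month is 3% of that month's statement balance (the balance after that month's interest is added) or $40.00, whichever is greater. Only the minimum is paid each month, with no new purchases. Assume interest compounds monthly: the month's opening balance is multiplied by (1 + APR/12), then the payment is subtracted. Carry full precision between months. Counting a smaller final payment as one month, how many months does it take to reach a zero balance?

Monthly rate r = 25.2%/12 = 2.1% = 0.021.
While 3% of the post-interest balance exceeds $40.00, each month B ← (B·(1+r))·(1 − 0.03), i.e. B shrinks by the factor (1+r)·0.97 = 0.99037.
This holds for months 1–63. Entering month 64 the balance is $1,302.71; 3% of the post-interest balance is now below $40.00, so the flat $40.00 minimum applies from here.
From month 64 a fixed $40.00 at rate r clears $1,302.71 in 56 more payments. Total: 63 + 56 = 119 months.

119 months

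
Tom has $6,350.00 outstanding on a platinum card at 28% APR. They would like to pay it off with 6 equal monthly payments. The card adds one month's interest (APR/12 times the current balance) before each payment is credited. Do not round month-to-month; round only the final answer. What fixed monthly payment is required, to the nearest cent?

Monthly rate r = 28%/12 = 2.33333% = 0.0233333.
Level-payment amortization: P = B₀·r / (1 − (1+r)^(−n)) = 6350.00·0.0233333 / (1 − 1.02333^(−6)).
Denominator 1 − (1+r)^(−6) = 0.129242396.
P = 148.167 / 0.129242396 ≈ 1146.42.

$1,146.42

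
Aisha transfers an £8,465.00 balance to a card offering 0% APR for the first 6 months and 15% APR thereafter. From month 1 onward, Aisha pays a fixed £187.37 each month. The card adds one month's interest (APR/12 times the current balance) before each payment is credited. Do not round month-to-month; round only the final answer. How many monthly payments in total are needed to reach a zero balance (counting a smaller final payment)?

61 payments

Promo months 1–6 at r₀ = 0%/12 = 0; months 7+ at r₁ = 15%/12 = 0.0125.
After month 6 (no interest yet): B = £8,465.00 − 6·£187.37 = £7,340.78.
Then at r₁ with £187.37/mo: n₂ = −ln(1 − r₁·B/P)/ln(1+r₁) ≈ 54.16 → 55 more payments.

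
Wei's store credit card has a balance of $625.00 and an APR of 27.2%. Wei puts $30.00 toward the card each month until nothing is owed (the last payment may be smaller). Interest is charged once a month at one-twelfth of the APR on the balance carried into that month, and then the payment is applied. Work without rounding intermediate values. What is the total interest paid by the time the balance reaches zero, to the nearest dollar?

$230

Monthly rate r = 27.2%/12 = 2.26667% = 0.0226667.
Payoff takes n = ⌈−ln(1 − rB₀/P)/ln(1+r)⌉ = ⌈28.513⌉ = 29 payments; the last is $15.48.
Total paid = 28·$30.00 + $15.48 = $855.48.
Total interest = total paid − principal = $855.48 − $625.00 = $230.48.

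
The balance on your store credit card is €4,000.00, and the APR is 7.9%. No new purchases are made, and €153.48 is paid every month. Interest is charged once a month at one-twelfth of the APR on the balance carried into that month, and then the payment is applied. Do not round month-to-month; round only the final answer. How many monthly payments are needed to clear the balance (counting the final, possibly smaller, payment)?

29 payments

Monthly rate r = 7.9%/12 = 0.658333% = 0.00658333.
Recurrence: B ← B·(1+r) − €153.48.
Month 1: interest €26.33; balance after payment €3,872.85.
Month 2: interest €25.50; balance after payment €3,744.87.
Closed form: n = −ln(1 − rB₀/P)/ln(1+r) = −ln(0.82842)/ln(1.00658) ≈ 28.686, so the balance reaches zero during payment 29.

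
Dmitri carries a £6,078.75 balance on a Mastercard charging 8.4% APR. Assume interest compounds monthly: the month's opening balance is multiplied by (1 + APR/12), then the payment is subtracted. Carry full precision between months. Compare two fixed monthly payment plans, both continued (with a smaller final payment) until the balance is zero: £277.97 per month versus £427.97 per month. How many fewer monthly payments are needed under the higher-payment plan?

8 fewer payments

Monthly rate r = 8.4%/12 = 0.7% = 0.007.
At £277.97/mo: n = ⌈−ln(1 − rB₀/P)/ln(1+r)⌉ = 24 payments (last £227.61); total interest = total paid − £6,078.75 = £542.17.
At £427.97/mo: 16 payments (last £5.45); total interest £346.25.
Payments saved = 24 − 16 = 8.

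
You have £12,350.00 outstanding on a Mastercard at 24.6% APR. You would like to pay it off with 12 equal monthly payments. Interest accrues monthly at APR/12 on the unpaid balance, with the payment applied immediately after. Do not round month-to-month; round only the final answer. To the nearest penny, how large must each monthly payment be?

£1,171.40

Monthly rate r = 24.6%/12 = 2.05% = 0.0205.
Level-payment amortization: P = B₀·r / (1 − (1+r)^(−n)) = 12350.00·0.0205 / (1 − 1.0205^(−12)).
Denominator 1 − (1+r)^(−12) = 0.216130275.
P = 253.175 / 0.216130275 ≈ 1171.40.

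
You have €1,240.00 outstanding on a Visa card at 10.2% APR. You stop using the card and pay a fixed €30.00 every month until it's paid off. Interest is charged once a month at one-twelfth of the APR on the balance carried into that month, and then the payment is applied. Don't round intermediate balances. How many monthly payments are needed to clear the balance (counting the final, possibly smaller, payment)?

52 months

Monthly rate r = 10.2%/12 = 0.85% = 0.0085.
Recurrence: B ← B·(1+r) − €30.00.
Month 1: interest €10.54; balance after payment €1,220.54.
Month 2: interest €10.37; balance after payment €1,200.91.
Closed form: n = −ln(1 − rB₀/P)/ln(1+r) = −ln(0.64867)/ln(1.0085) ≈ 51.138, so the balance reaches zero during payment 52.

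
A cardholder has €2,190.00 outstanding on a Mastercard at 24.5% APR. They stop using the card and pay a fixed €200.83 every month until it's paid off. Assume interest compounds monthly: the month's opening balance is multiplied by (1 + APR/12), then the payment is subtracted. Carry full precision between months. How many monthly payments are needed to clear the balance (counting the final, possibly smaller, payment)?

Monthly rate r = 24.5%/12 = 2.04167% = 0.0204167.
Recurrence: B ← B·(1+r) − €200.83.
Month 1: interest €44.71; balance after payment €2,033.88.
Month 2: interest €41.53; balance after payment €1,874.58.
Closed form: n = −ln(1 − rB₀/P)/ln(1+r) = −ln(0.77736)/ln(1.02042) ≈ 12.461, so the balance reaches zero during payment 13.

13 months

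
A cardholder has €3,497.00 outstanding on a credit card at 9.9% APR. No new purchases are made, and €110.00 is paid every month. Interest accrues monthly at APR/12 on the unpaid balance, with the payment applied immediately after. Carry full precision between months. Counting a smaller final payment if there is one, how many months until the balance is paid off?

38 months

Monthly rate r = 9.9%/12 = 0.825% = 0.00825.
Recurrence: B ← B·(1+r) − €110.00.
Month 1: interest €28.85; balance after payment €3,415.85.
Month 2: interest €28.18; balance after payment €3,334.03.
Closed form: n = −ln(1 − rB₀/P)/ln(1+r) = −ln(0.73772)/ln(1.00825) ≈ 37.023, so the balance reaches zero during payment 38.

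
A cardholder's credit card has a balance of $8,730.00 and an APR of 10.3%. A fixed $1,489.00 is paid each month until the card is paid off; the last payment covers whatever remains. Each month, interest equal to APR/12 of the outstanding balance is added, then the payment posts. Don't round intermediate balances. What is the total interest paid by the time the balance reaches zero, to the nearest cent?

$265.96

Monthly rate r = 10.3%/12 = 0.858333% = 0.00858333.
Payoff takes n = ⌈−ln(1 − rB₀/P)/ln(1+r)⌉ = ⌈6.041⌉ = 7 payments; the last is $61.96.
Total paid = 6·$1,489.00 + $61.96 = $8,995.96.
Total interest = total paid − principal = $8,995.96 − $8,730.00 = $265.96.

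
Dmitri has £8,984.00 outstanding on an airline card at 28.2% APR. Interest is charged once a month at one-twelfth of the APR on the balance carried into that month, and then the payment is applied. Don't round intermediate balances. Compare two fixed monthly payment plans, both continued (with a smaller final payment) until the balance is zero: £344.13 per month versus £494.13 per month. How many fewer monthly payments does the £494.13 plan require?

17 fewer payments

Monthly rate r = 28.2%/12 = 2.35% = 0.0235.
At £344.13/mo: n = ⌈−ln(1 − rB₀/P)/ln(1+r)⌉ = 41 payments (last £318.80); total interest = total paid − £8,984.00 = £5,100.00.
At £494.13/mo: 24 payments (last £491.09); total interest £2,872.08.
Payments saved = 41 − 24 = 17.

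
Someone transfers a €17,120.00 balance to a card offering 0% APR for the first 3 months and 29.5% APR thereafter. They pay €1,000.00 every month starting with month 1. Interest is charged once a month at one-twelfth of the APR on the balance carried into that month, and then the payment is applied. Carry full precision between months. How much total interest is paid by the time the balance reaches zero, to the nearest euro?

€3,439

Promo months 1–3 at r₀ = 0%/12 = 0; months 4+ at r₁ = 29.5%/12 = 0.0245833.
After month 3 (no interest yet): B = €17,120.00 − 3·€1,000.00 = €14,120.00.
Then at r₁ with €1,000.00/mo: n₂ = −ln(1 − r₁·B/P)/ln(1+r₁) ≈ 17.56 → 18 more payments.
Total paid = 20·€1,000.00 + €558.64 = €20,558.64; interest = €20,558.64 − €17,120.00 = €3,438.64.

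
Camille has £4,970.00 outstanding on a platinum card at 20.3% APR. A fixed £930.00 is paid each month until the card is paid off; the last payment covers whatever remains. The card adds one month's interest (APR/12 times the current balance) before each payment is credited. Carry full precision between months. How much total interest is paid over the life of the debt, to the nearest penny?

Monthly rate r = 20.3%/12 = 1.69167% = 0.0169167.
Payoff takes n = ⌈−ln(1 − rB₀/P)/ln(1+r)⌉ = ⌈5.649⌉ = 6 payments; the last is £604.90.
Total paid = 5·£930.00 + £604.90 = £5,254.90.
Total interest = total paid − principal = £5,254.90 − £4,970.00 = £284.90.

£284.90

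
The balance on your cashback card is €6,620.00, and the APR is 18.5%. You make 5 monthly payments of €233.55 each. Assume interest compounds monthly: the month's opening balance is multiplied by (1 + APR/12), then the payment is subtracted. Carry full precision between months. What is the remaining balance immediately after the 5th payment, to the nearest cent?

Monthly rate r = 18.5%/12 = 1.54167% = 0.0154167.
Each month: B ← B·(1+r) − €233.55.
Month 1: interest €102.06; balance after payment €6,488.51.
Month 2: interest €100.03; balance after payment €6,354.99.
Month 3: interest €97.97; balance after payment €6,219.41.
Month 4: interest €95.88; balance after payment €6,081.74.
Month 5: interest €93.76; balance after payment €5,941.96.

€5,941.96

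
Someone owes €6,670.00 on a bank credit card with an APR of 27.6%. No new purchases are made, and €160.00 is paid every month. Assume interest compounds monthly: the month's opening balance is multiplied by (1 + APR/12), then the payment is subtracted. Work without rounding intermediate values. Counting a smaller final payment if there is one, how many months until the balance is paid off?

141 months

Monthly rate r = 27.6%/12 = 2.3% = 0.023.
Recurrence: B ← B·(1+r) − €160.00.
Month 1: interest €153.41; balance after payment €6,663.41.
Month 2: interest €153.26; balance after payment €6,656.67.
Closed form: n = −ln(1 − rB₀/P)/ln(1+r) = −ln(0.041188)/ln(1.023) ≈ 140.268, so the balance reaches zero during payment 141.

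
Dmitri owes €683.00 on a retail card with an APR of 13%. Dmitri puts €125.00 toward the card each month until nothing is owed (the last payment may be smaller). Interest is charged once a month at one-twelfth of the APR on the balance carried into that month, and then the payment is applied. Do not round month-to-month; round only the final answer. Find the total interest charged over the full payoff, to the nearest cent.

Monthly rate r = 13%/12 = 1.08333% = 0.0108333.
Payoff takes n = ⌈−ln(1 − rB₀/P)/ln(1+r)⌉ = ⌈5.663⌉ = 6 payments; the last is €83.01.
Total paid = 5·€125.00 + €83.01 = €708.01.
Total interest = total paid − principal = €708.01 − €683.00 = €25.01.

€25.01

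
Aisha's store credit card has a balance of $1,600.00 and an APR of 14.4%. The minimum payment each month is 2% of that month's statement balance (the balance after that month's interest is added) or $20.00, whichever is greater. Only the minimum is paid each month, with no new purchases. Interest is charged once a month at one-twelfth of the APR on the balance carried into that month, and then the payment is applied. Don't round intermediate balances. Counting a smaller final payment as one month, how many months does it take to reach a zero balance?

Monthly rate r = 14.4%/12 = 1.2% = 0.012.
While 2% of the post-interest balance exceeds $20.00, each month B ← (B·(1+r))·(1 − 0.02), i.e. B shrinks by the factor (1+r)·0.98 = 0.99176.
This holds for months 1–59. Entering month 60 the balance is $981.99; 2% of the post-interest balance is now below $20.00, so the flat $20.00 minimum applies from here.
From month 60 a fixed $20.00 at rate r clears $981.99 in 75 more payments. Total: 59 + 75 = 134 months.

134 months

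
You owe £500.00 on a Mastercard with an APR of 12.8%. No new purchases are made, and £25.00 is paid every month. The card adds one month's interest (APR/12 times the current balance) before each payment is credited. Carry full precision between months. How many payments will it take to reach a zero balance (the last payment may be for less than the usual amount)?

Monthly rate r = 12.8%/12 = 1.06667% = 0.0106667.
Recurrence: B ← B·(1+r) − £25.00.
Month 1: interest £5.33; balance after payment £480.33.
Month 2: interest £5.12; balance after payment £460.46.
Closed form: n = −ln(1 − rB₀/P)/ln(1+r) = −ln(0.78667)/ln(1.01067) ≈ 22.615, so the balance reaches zero during payment 23.

23 months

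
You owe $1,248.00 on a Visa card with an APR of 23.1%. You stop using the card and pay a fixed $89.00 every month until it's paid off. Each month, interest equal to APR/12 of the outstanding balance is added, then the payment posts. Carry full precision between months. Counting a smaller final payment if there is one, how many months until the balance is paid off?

17 payments

Monthly rate r = 23.1%/12 = 1.925% = 0.01925.
Recurrence: B ← B·(1+r) − $89.00.
Month 1: interest $24.02; balance after payment $1,183.02.
Month 2: interest $22.77; balance after payment $1,116.80.
Closed form: n = −ln(1 − rB₀/P)/ln(1+r) = −ln(0.73007)/ln(1.01925) ≈ 16.501, so the balance reaches zero during payment 17.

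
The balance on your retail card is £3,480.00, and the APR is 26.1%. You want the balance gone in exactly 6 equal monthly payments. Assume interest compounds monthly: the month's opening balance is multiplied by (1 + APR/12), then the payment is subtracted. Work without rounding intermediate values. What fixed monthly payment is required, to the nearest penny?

Monthly rate r = 26.1%/12 = 2.175% = 0.02175.
Level-payment amortization: P = B₀·r / (1 − (1+r)^(−n)) = 3480.00·0.02175 / (1 − 1.02175^(−6)).
Denominator 1 − (1+r)^(−6) = 0.12111486.
P = 75.69 / 0.12111486 ≈ 624.94.

£624.94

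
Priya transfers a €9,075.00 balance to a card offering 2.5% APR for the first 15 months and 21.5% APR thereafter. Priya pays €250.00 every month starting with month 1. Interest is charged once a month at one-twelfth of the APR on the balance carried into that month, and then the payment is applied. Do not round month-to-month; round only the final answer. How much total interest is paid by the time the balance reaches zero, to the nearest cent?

Promo months 1–15 at r₀ = 2.5%/12 = 0.00208333; months 16+ at r₁ = 21.5%/12 = 0.0179167.
After month 15: iterate B ← B·(1+r₀) − €250.00 for 15 months → €5,557.58.
Then at r₁ with €250.00/mo: n₂ = −ln(1 − r₁·B/P)/ln(1+r₁) ≈ 28.61 → 29 more payments.
Total paid = 43·€250.00 + €152.01 = €10,902.01; interest = €10,902.01 − €9,075.00 = €1,827.01.

€1,827.01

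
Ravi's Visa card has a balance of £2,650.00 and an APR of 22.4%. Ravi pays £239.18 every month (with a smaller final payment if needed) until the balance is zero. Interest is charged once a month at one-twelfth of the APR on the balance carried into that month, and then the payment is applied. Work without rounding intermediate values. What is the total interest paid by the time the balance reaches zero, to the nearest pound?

£347

Monthly rate r = 22.4%/12 = 1.86667% = 0.0186667.
Payoff takes n = ⌈−ln(1 − rB₀/P)/ln(1+r)⌉ = ⌈12.528⌉ = 13 payments; the last is £126.87.
Total paid = 12·£239.18 + £126.87 = £2,997.03.
Total interest = total paid − principal = £2,997.03 − £2,650.00 = £347.03.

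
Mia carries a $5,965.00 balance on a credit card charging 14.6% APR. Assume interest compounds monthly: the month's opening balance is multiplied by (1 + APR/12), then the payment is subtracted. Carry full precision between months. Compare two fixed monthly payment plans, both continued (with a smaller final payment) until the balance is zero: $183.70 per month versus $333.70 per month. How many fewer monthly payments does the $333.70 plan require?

Monthly rate r = 14.6%/12 = 1.21667% = 0.0121667.
At $183.70/mo: n = ⌈−ln(1 − rB₀/P)/ln(1+r)⌉ = 42 payments (last $103.84); total interest = total paid − $5,965.00 = $1,670.54.
At $333.70/mo: 21 payments (last $93.54); total interest $802.54.
Payments saved = 42 − 21 = 21.

21 fewer payments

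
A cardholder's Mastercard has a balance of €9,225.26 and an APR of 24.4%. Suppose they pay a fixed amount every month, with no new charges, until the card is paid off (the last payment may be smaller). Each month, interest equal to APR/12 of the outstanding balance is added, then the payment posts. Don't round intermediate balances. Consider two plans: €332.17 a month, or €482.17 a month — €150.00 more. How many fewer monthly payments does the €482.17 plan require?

17 fewer payments

Monthly rate r = 24.4%/12 = 2.03333% = 0.0203333.
At €332.17/mo: n = ⌈−ln(1 − rB₀/P)/ln(1+r)⌉ = 42 payments (last €107.04); total interest = total paid − €9,225.26 = €4,500.75.
At €482.17/mo: 25 payments (last €231.36); total interest €2,578.18.
Payments saved = 42 − 25 = 17.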